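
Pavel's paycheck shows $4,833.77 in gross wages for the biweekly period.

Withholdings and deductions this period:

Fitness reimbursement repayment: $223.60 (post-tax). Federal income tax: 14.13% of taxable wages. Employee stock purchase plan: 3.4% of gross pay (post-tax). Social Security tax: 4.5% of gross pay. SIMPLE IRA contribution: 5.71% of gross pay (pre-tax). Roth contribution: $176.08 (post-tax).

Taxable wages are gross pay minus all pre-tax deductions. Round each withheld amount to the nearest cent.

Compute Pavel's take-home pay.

SIMPLE IRA contribution: $4,833.77 × 0.0571 = $276.01
Taxable wages = $4,833.77 − $276.01 = $4,557.76
Federal income tax: $4,557.76 × 0.1413 = $644.01
Social Security tax: $4,833.77 × 0.045 = $217.52
Employee stock purchase plan: $4,833.77 × 0.034 = $164.35
Roth contribution: $176.08
Fitness reimbursement repayment: $223.60
Total deductions = $276.01 + $644.01 + $217.52 + $164.35 + $176.08 + $223.60 = $1,701.57
Net pay = $4,833.77 − $1,701.57 = $3,132.20

$3,132.20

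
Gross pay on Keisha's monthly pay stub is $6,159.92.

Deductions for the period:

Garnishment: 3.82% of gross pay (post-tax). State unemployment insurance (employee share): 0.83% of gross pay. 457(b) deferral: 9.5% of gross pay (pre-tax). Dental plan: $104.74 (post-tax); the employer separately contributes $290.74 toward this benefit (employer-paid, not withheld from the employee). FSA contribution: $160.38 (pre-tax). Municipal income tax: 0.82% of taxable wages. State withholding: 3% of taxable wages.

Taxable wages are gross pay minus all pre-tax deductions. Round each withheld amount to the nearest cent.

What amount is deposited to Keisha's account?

457(b) deferral: $6,159.92 × 0.095 = $585.19
FSA contribution: $160.38
Pre-tax total = $585.19 + $160.38 = $745.57
Taxable wages = $6,159.92 − $745.57 = $5,414.35
Municipal income tax: $5,414.35 × 0.0082 = $44.40
State withholding: $5,414.35 × 0.03 = $162.43
State unemployment insurance (employee share): $6,159.92 × 0.0083 = $51.13
Dental plan: $104.74
Garnishment: $6,159.92 × 0.0382 = $235.31
(Employer's $290.74 toward dental plan is not withheld from the employee.)
Total deductions = $585.19 + $160.38 + $44.40 + $162.43 + $51.13 + $104.74 + $235.31 = $1,343.58
Net pay = $6,159.92 − $1,343.58 = $4,816.34

$4,816.34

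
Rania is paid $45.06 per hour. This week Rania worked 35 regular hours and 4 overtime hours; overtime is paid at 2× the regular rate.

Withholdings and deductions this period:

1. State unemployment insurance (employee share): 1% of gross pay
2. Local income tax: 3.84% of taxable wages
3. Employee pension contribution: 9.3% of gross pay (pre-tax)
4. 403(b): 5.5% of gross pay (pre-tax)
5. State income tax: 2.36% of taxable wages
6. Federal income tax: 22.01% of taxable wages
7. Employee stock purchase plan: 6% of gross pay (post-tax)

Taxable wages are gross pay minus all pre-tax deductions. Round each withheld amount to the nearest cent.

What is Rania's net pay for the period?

$1,049.49

Regular pay: 35 × $45.06 = $1,577.10
Overtime pay: 4 × $45.06 × 2 = $360.48
Gross pay = $1,577.10 + $360.48 = $1,937.58
Employee pension contribution: $1,937.58 × 0.093 = $180.19
403(b): $1,937.58 × 0.055 = $106.57
Pre-tax total = $180.19 + $106.57 = $286.76
Taxable wages = $1,937.58 − $286.76 = $1,650.82
Local income tax: $1,650.82 × 0.0384 = $63.39
State income tax: $1,650.82 × 0.0236 = $38.96
Federal income tax: $1,650.82 × 0.2201 = $363.35
State unemployment insurance (employee share): $1,937.58 × 0.01 = $19.38
Employee stock purchase plan: $1,937.58 × 0.06 = $116.25
Total deductions = $180.19 + $106.57 + $63.39 + $38.96 + $363.35 + $19.38 + $116.25 = $888.09
Net pay = $1,937.58 − $888.09 = $1,049.49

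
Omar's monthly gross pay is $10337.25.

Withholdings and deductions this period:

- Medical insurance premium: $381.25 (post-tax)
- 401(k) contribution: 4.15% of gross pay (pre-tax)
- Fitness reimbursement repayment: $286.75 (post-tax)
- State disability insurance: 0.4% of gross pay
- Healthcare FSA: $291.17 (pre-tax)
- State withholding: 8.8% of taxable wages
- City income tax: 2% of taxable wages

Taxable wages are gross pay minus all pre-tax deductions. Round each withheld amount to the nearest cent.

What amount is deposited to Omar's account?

$7869.09

Healthcare FSA: $291.17
401(k) contribution: $10337.25 × 0.0415 = $429.00
Pre-tax total = $291.17 + $429.00 = $720.17
Taxable wages = $10337.25 − $720.17 = $9617.08
City income tax: $9617.08 × 0.02 = $192.34
State withholding: $9617.08 × 0.088 = $846.30
State disability insurance: $10337.25 × 0.004 = $41.35
Fitness reimbursement repayment: $286.75
Medical insurance premium: $381.25
Total deductions = $291.17 + $429.00 + $192.34 + $846.30 + $41.35 + $286.75 + $381.25 = $2468.16
Net pay = $10337.25 − $2468.16 = $7869.09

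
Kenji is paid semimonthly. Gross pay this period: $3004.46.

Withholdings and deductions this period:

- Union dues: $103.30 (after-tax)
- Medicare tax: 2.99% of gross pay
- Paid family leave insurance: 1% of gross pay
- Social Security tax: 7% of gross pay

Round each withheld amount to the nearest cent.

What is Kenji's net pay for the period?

$2570.98

Medicare tax: $3004.46 × 0.0299 = $89.83
Social Security tax: $3004.46 × 0.07 = $210.31
Paid family leave insurance: $3004.46 × 0.01 = $30.04
Union dues: $103.30
Total deductions = $89.83 + $210.31 + $30.04 + $103.30 = $433.48
Net pay = $3004.46 − $433.48 = $2570.98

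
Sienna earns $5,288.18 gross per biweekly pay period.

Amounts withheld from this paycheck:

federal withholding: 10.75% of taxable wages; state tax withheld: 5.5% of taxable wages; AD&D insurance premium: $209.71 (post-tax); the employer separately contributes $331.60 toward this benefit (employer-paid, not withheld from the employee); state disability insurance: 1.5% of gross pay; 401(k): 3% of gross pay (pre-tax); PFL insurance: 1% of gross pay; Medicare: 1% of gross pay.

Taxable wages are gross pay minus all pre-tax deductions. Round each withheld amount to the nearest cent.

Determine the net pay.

$3,901.20

401(k): $5,288.18 × 0.03 = $158.65
Taxable wages = $5,288.18 − $158.65 = $5,129.53
State tax withheld: $5,129.53 × 0.055 = $282.12
Federal withholding: $5,129.53 × 0.1075 = $551.42
Medicare: $5,288.18 × 0.01 = $52.88
State disability insurance: $5,288.18 × 0.015 = $79.32
PFL insurance: $5,288.18 × 0.01 = $52.88
AD&D insurance premium: $209.71
(Employer's $331.60 toward AD&D insurance premium is not withheld from the employee.)
Total deductions = $158.65 + $282.12 + $551.42 + $52.88 + $79.32 + $52.88 + $209.71 = $1,386.98
Net pay = $5,288.18 − $1,386.98 = $3,901.20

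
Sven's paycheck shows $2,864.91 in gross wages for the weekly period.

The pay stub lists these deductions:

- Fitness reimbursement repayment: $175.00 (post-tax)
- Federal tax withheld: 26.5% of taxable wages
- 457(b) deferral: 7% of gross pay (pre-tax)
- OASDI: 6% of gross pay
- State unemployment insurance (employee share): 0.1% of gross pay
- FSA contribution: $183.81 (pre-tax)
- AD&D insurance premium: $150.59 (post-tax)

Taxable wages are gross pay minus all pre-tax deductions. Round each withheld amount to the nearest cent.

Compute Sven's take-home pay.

$1,322.87

457(b) deferral: $2,864.91 × 0.07 = $200.54
FSA contribution: $183.81
Pre-tax total = $200.54 + $183.81 = $384.35
Taxable wages = $2,864.91 − $384.35 = $2,480.56
Federal tax withheld: $2,480.56 × 0.265 = $657.35
State unemployment insurance (employee share): $2,864.91 × 0.001 = $2.86
OASDI: $2,864.91 × 0.06 = $171.89
AD&D insurance premium: $150.59
Fitness reimbursement repayment: $175.00
Total deductions = $200.54 + $183.81 + $657.35 + $2.86 + $171.89 + $150.59 + $175.00 = $1,542.04
Net pay = $2,864.91 − $1,542.04 = $1,322.87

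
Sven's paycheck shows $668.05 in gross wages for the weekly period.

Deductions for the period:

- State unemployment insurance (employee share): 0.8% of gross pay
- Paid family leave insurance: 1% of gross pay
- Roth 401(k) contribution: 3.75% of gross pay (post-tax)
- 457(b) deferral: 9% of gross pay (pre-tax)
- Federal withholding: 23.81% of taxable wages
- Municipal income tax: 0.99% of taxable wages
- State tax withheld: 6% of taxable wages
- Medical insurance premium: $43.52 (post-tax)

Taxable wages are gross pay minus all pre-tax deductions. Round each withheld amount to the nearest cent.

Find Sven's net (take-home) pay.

$340.09

457(b) deferral: $668.05 × 0.09 = $60.12
Taxable wages = $668.05 − $60.12 = $607.93
Municipal income tax: $607.93 × 0.0099 = $6.02
State tax withheld: $607.93 × 0.06 = $36.48
Federal withholding: $607.93 × 0.2381 = $144.75
Paid family leave insurance: $668.05 × 0.01 = $6.68
State unemployment insurance (employee share): $668.05 × 0.008 = $5.34
Medical insurance premium: $43.52
Roth 401(k) contribution: $668.05 × 0.0375 = $25.05
Total deductions = $60.12 + $6.02 + $36.48 + $144.75 + $6.68 + $5.34 + $43.52 + $25.05 = $327.96
Net pay = $668.05 − $327.96 = $340.09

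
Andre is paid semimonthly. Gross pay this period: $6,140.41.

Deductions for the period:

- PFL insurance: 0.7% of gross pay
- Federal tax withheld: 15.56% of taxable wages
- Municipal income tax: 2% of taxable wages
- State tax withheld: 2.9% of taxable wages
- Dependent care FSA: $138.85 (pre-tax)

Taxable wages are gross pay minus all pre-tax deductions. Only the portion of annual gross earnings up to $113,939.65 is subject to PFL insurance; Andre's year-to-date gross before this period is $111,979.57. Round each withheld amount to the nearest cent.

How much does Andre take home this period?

$4,759.92

Dependent care FSA: $138.85
Taxable wages = $6,140.41 − $138.85 = $6,001.56
Federal tax withheld: $6,001.56 × 0.1556 = $933.84
State tax withheld: $6,001.56 × 0.029 = $174.05
Municipal income tax: $6,001.56 × 0.02 = $120.03
PFL insurance: only $113,939.65 − $111,979.57 = $1,960.08 of this check is subject → $1,960.08 × 0.007 = $13.72
Total deductions = $138.85 + $933.84 + $174.05 + $120.03 + $13.72 = $1,380.49
Net pay = $6,140.41 − $1,380.49 = $4,759.92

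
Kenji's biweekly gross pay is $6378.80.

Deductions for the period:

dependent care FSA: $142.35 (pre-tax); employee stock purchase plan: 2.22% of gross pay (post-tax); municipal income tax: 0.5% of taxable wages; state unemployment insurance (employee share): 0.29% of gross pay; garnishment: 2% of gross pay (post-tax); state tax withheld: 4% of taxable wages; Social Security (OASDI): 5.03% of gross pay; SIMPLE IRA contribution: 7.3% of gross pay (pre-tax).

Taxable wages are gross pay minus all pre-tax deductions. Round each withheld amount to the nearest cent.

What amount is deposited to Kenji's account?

$4902.58

Dependent care FSA: $142.35
SIMPLE IRA contribution: $6378.80 × 0.073 = $465.65
Pre-tax total = $142.35 + $465.65 = $608.00
Taxable wages = $6378.80 − $608.00 = $5770.80
Municipal income tax: $5770.80 × 0.005 = $28.85
State tax withheld: $5770.80 × 0.04 = $230.83
Social Security (OASDI): $6378.80 × 0.0503 = $320.85
State unemployment insurance (employee share): $6378.80 × 0.0029 = $18.50
Employee stock purchase plan: $6378.80 × 0.0222 = $141.61
Garnishment: $6378.80 × 0.02 = $127.58
Total deductions = $142.35 + $465.65 + $28.85 + $230.83 + $320.85 + $18.50 + $141.61 + $127.58 = $1476.22
Net pay = $6378.80 − $1476.22 = $4902.58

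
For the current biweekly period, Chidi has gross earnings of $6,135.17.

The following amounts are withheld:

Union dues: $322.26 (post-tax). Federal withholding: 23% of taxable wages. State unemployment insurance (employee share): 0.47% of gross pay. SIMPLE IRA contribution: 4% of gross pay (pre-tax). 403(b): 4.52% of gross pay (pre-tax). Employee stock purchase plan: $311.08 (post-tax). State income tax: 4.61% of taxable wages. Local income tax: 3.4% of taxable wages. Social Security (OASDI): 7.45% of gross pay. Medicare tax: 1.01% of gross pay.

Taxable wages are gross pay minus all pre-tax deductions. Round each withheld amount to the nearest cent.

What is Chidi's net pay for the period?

$2,690.82

403(b): $6,135.17 × 0.0452 = $277.31
SIMPLE IRA contribution: $6,135.17 × 0.04 = $245.41
Pre-tax total = $277.31 + $245.41 = $522.72
Taxable wages = $6,135.17 − $522.72 = $5,612.45
Local income tax: $5,612.45 × 0.034 = $190.82
Federal withholding: $5,612.45 × 0.23 = $1,290.86
State income tax: $5,612.45 × 0.0461 = $258.73
Medicare tax: $6,135.17 × 0.0101 = $61.97
State unemployment insurance (employee share): $6,135.17 × 0.0047 = $28.84
Social Security (OASDI): $6,135.17 × 0.0745 = $457.07
Employee stock purchase plan: $311.08
Union dues: $322.26
Total deductions = $277.31 + $245.41 + $190.82 + $1,290.86 + $258.73 + $61.97 + $28.84 + $457.07 + $311.08 + $322.26 = $3,444.35
Net pay = $6,135.17 − $3,444.35 = $2,690.82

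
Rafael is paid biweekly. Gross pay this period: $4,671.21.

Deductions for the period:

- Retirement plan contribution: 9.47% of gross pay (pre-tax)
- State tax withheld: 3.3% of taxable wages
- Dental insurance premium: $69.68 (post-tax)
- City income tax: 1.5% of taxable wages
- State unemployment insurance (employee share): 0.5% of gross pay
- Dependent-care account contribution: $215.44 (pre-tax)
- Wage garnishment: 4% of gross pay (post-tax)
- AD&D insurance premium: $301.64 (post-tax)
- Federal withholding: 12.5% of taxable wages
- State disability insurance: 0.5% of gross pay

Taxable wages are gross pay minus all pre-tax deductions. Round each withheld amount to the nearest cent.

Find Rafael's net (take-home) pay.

Retirement plan contribution: $4,671.21 × 0.0947 = $442.36
Dependent-care account contribution: $215.44
Pre-tax total = $442.36 + $215.44 = $657.80
Taxable wages = $4,671.21 − $657.80 = $4,013.41
State tax withheld: $4,013.41 × 0.033 = $132.44
City income tax: $4,013.41 × 0.015 = $60.20
Federal withholding: $4,013.41 × 0.125 = $501.68
State unemployment insurance (employee share): $4,671.21 × 0.005 = $23.36
State disability insurance: $4,671.21 × 0.005 = $23.36
AD&D insurance premium: $301.64
Dental insurance premium: $69.68
Wage garnishment: $4,671.21 × 0.04 = $186.85
Total deductions = $442.36 + $215.44 + $132.44 + $60.20 + $501.68 + $23.36 + $23.36 + $301.64 + $69.68 + $186.85 = $1,957.01
Net pay = $4,671.21 − $1,957.01 = $2,714.20

$2,714.20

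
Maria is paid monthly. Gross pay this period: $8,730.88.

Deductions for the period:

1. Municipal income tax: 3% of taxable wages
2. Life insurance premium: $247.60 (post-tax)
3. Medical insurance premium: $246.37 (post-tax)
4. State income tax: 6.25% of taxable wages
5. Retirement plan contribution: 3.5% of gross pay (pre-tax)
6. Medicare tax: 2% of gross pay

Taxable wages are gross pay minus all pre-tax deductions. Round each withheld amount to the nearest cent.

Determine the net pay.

Retirement plan contribution: $8,730.88 × 0.035 = $305.58
Taxable wages = $8,730.88 − $305.58 = $8,425.30
Municipal income tax: $8,425.30 × 0.03 = $252.76
State income tax: $8,425.30 × 0.0625 = $526.58
Medicare tax: $8,730.88 × 0.02 = $174.62
Life insurance premium: $247.60
Medical insurance premium: $246.37
Total deductions = $305.58 + $252.76 + $526.58 + $174.62 + $247.60 + $246.37 = $1,753.51
Net pay = $8,730.88 − $1,753.51 = $6,977.37

$6,977.37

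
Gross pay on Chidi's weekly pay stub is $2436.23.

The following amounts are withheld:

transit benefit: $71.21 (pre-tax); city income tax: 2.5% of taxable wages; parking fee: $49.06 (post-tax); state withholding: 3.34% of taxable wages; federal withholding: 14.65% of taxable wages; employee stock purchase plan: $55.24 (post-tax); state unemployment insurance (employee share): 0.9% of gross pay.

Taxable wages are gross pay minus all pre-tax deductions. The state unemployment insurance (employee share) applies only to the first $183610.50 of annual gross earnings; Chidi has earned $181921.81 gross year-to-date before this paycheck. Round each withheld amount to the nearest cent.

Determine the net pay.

$1760.92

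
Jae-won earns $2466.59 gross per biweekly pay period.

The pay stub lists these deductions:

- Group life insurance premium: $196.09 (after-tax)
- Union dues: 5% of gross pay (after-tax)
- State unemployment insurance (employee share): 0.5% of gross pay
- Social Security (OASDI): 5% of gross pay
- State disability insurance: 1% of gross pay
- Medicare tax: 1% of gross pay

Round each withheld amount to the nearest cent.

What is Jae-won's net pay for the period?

$1962.17

State disability insurance: $2466.59 × 0.01 = $24.67
Social Security (OASDI): $2466.59 × 0.05 = $123.33
Medicare tax: $2466.59 × 0.01 = $24.67
State unemployment insurance (employee share): $2466.59 × 0.005 = $12.33
Union dues: $2466.59 × 0.05 = $123.33
Group life insurance premium: $196.09
Total deductions = $24.67 + $123.33 + $24.67 + $12.33 + $123.33 + $196.09 = $504.42
Net pay = $2466.59 − $504.42 = $1962.17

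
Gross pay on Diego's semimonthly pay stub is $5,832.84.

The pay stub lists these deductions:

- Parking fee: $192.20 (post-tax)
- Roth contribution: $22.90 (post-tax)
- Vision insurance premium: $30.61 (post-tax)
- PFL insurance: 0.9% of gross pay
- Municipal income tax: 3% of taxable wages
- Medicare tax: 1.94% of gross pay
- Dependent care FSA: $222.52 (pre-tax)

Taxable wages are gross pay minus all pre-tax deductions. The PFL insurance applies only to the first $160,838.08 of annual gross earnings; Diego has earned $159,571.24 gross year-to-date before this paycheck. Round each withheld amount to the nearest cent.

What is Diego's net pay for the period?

$5,071.74

Dependent care FSA: $222.52
Taxable wages = $5,832.84 − $222.52 = $5,610.32
Municipal income tax: $5,610.32 × 0.03 = $168.31
Medicare tax: $5,832.84 × 0.0194 = $113.16
PFL insurance: only $160,838.08 − $159,571.24 = $1,266.84 of this check is subject → $1,266.84 × 0.009 = $11.40
Parking fee: $192.20
Vision insurance premium: $30.61
Roth contribution: $22.90
Total deductions = $222.52 + $168.31 + $113.16 + $11.40 + $192.20 + $30.61 + $22.90 = $761.10
Net pay = $5,832.84 − $761.10 = $5,071.74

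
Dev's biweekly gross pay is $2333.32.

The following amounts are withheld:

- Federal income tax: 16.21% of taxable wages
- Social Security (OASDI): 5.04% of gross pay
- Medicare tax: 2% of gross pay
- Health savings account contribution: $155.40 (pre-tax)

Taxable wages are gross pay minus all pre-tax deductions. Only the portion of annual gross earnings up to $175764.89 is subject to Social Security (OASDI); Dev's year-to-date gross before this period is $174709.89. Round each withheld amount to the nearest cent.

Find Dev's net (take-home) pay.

Health savings account contribution: $155.40
Taxable wages = $2333.32 − $155.40 = $2177.92
Federal income tax: $2177.92 × 0.1621 = $353.04
Social Security (OASDI): only $175764.89 − $174709.89 = $1055.00 of this check is subject → $1055.00 × 0.0504 = $53.17
Medicare tax: $2333.32 × 0.02 = $46.67
Total deductions = $155.40 + $353.04 + $53.17 + $46.67 = $608.28
Net pay = $2333.32 − $608.28 = $1725.04

$1725.04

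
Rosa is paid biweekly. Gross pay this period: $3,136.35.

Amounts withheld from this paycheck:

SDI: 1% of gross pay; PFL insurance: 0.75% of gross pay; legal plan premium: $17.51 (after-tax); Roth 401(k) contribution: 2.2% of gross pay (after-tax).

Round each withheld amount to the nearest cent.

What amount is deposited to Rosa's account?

$2,994.96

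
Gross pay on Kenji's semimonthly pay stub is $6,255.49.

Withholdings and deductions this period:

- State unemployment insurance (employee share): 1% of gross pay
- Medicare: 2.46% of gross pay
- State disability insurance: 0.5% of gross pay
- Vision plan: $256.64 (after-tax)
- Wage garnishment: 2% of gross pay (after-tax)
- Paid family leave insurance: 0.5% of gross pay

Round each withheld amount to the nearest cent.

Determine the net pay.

State unemployment insurance (employee share): $6,255.49 × 0.01 = $62.55
Paid family leave insurance: $6,255.49 × 0.005 = $31.28
State disability insurance: $6,255.49 × 0.005 = $31.28
Medicare: $6,255.49 × 0.0246 = $153.89
Wage garnishment: $6,255.49 × 0.02 = $125.11
Vision plan: $256.64
Total deductions = $62.55 + $31.28 + $31.28 + $153.89 + $125.11 + $256.64 = $660.75
Net pay = $6,255.49 − $660.75 = $5,594.74

$5,594.74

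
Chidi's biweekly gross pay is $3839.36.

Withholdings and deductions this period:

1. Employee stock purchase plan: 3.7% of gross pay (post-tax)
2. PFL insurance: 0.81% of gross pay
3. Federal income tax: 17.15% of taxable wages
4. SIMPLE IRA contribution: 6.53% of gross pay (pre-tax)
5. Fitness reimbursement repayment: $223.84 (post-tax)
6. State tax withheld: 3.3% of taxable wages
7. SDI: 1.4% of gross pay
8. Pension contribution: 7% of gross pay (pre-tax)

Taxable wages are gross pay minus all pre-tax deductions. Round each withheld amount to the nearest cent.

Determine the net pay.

$2190.22

SIMPLE IRA contribution: $3839.36 × 0.0653 = $250.71
Pension contribution: $3839.36 × 0.07 = $268.76
Pre-tax total = $250.71 + $268.76 = $519.47
Taxable wages = $3839.36 − $519.47 = $3319.89
State tax withheld: $3319.89 × 0.033 = $109.56
Federal income tax: $3319.89 × 0.1715 = $569.36
SDI: $3839.36 × 0.014 = $53.75
PFL insurance: $3839.36 × 0.0081 = $31.10
Employee stock purchase plan: $3839.36 × 0.037 = $142.06
Fitness reimbursement repayment: $223.84
Total deductions = $250.71 + $268.76 + $109.56 + $569.36 + $53.75 + $31.10 + $142.06 + $223.84 = $1649.14
Net pay = $3839.36 − $1649.14 = $2190.22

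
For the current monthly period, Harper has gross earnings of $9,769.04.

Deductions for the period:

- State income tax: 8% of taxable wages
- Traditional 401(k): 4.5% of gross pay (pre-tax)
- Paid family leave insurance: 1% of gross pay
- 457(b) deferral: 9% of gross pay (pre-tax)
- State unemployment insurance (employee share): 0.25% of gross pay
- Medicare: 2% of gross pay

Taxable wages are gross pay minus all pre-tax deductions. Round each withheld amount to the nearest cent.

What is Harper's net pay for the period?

$7,456.71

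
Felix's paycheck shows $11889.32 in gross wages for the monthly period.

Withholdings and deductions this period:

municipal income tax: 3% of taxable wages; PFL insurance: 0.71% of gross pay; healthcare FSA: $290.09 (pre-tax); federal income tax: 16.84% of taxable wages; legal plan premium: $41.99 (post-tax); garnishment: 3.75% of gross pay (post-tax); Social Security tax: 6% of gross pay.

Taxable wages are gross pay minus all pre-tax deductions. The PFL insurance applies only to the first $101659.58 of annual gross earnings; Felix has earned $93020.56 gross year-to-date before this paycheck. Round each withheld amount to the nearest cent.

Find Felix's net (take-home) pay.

Healthcare FSA: $290.09
Taxable wages = $11889.32 − $290.09 = $11599.23
Municipal income tax: $11599.23 × 0.03 = $347.98
Federal income tax: $11599.23 × 0.1684 = $1953.31
PFL insurance: only $101659.58 − $93020.56 = $8639.02 of this check is subject → $8639.02 × 0.0071 = $61.34
Social Security tax: $11889.32 × 0.06 = $713.36
Legal plan premium: $41.99
Garnishment: $11889.32 × 0.0375 = $445.85
Total deductions = $290.09 + $347.98 + $1953.31 + $61.34 + $713.36 + $41.99 + $445.85 = $3853.92
Net pay = $11889.32 − $3853.92 = $8035.40

$8035.40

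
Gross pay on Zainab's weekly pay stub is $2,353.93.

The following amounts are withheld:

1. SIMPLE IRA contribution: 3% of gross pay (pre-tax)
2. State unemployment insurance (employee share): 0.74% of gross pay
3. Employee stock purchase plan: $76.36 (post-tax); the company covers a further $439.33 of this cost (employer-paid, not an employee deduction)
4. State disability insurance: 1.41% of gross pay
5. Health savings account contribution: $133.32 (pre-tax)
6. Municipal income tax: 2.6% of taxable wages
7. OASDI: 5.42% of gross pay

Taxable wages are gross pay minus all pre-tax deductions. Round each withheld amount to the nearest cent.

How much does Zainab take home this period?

$1,839.54

Health savings account contribution: $133.32
SIMPLE IRA contribution: $2,353.93 × 0.03 = $70.62
Pre-tax total = $133.32 + $70.62 = $203.94
Taxable wages = $2,353.93 − $203.94 = $2,149.99
Municipal income tax: $2,149.99 × 0.026 = $55.90
OASDI: $2,353.93 × 0.0542 = $127.58
State unemployment insurance (employee share): $2,353.93 × 0.0074 = $17.42
State disability insurance: $2,353.93 × 0.0141 = $33.19
Employee stock purchase plan: $76.36
(Employer's $439.33 toward employee stock purchase plan is not withheld from the employee.)
Total deductions = $133.32 + $70.62 + $55.90 + $127.58 + $17.42 + $33.19 + $76.36 = $514.39
Net pay = $2,353.93 − $514.39 = $1,839.54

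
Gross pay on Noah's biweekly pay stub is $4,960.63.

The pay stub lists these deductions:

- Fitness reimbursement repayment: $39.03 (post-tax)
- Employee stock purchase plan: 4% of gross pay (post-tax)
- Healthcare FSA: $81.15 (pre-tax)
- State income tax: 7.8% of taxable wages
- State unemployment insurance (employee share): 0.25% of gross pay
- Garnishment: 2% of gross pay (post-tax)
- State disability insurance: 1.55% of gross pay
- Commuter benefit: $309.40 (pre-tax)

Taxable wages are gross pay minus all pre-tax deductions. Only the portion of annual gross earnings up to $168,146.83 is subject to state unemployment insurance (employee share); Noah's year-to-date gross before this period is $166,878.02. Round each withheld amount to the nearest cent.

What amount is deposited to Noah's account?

Healthcare FSA: $81.15
Commuter benefit: $309.40
Pre-tax total = $81.15 + $309.40 = $390.55
Taxable wages = $4,960.63 − $390.55 = $4,570.08
State income tax: $4,570.08 × 0.078 = $356.47
State unemployment insurance (employee share): only $168,146.83 − $166,878.02 = $1,268.81 of this check is subject → $1,268.81 × 0.0025 = $3.17
State disability insurance: $4,960.63 × 0.0155 = $76.89
Fitness reimbursement repayment: $39.03
Garnishment: $4,960.63 × 0.02 = $99.21
Employee stock purchase plan: $4,960.63 × 0.04 = $198.43
Total deductions = $81.15 + $309.40 + $356.47 + $3.17 + $76.89 + $39.03 + $99.21 + $198.43 = $1,163.75
Net pay = $4,960.63 − $1,163.75 = $3,796.88

$3,796.88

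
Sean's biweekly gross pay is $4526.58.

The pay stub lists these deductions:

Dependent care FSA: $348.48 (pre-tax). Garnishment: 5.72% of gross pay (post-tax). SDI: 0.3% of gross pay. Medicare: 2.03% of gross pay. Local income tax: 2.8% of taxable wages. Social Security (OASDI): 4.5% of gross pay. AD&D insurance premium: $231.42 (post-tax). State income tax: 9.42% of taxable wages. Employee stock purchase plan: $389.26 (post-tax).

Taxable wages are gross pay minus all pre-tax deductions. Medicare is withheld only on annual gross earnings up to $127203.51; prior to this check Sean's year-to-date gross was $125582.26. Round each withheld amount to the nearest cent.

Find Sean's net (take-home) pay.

$2537.74

Dependent care FSA: $348.48
Taxable wages = $4526.58 − $348.48 = $4178.10
State income tax: $4178.10 × 0.0942 = $393.58
Local income tax: $4178.10 × 0.028 = $116.99
Medicare: only $127203.51 − $125582.26 = $1621.25 of this check is subject → $1621.25 × 0.0203 = $32.91
SDI: $4526.58 × 0.003 = $13.58
Social Security (OASDI): $4526.58 × 0.045 = $203.70
Employee stock purchase plan: $389.26
Garnishment: $4526.58 × 0.0572 = $258.92
AD&D insurance premium: $231.42
Total deductions = $348.48 + $393.58 + $116.99 + $32.91 + $13.58 + $203.70 + $389.26 + $258.92 + $231.42 = $1988.84
Net pay = $4526.58 − $1988.84 = $2537.74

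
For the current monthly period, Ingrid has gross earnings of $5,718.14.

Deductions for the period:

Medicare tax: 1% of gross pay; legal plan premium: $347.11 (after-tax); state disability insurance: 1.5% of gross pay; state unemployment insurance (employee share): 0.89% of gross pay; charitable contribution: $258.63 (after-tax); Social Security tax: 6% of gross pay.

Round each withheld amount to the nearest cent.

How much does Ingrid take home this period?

Social Security tax: $5,718.14 × 0.06 = $343.09
Medicare tax: $5,718.14 × 0.01 = $57.18
State unemployment insurance (employee share): $5,718.14 × 0.0089 = $50.89
State disability insurance: $5,718.14 × 0.015 = $85.77
Charitable contribution: $258.63
Legal plan premium: $347.11
Total deductions = $343.09 + $57.18 + $50.89 + $85.77 + $258.63 + $347.11 = $1,142.67
Net pay = $5,718.14 − $1,142.67 = $4,575.47

$4,575.47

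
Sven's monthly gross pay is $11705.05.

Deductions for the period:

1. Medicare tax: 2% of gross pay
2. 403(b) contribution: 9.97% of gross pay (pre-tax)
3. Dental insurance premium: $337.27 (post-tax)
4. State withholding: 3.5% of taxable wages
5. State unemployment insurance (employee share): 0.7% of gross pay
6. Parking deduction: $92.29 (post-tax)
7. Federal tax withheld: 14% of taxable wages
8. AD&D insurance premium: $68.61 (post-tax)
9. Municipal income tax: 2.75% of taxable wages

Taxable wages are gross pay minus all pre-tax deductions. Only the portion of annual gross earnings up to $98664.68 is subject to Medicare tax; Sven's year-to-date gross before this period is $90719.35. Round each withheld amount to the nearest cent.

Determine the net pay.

403(b) contribution: $11705.05 × 0.0997 = $1166.99
Taxable wages = $11705.05 − $1166.99 = $10538.06
Municipal income tax: $10538.06 × 0.0275 = $289.80
Federal tax withheld: $10538.06 × 0.14 = $1475.33
State withholding: $10538.06 × 0.035 = $368.83
Medicare tax: only $98664.68 − $90719.35 = $7945.33 of this check is subject → $7945.33 × 0.02 = $158.91
State unemployment insurance (employee share): $11705.05 × 0.007 = $81.94
Dental insurance premium: $337.27
Parking deduction: $92.29
AD&D insurance premium: $68.61
Total deductions = $1166.99 + $289.80 + $1475.33 + $368.83 + $158.91 + $81.94 + $337.27 + $92.29 + $68.61 = $4039.97
Net pay = $11705.05 − $4039.97 = $7665.08

$7665.08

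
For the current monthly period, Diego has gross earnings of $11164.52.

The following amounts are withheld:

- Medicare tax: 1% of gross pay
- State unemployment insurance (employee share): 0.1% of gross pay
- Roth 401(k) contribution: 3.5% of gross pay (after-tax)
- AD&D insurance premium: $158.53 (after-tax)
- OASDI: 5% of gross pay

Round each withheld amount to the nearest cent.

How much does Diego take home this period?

Medicare tax: $11164.52 × 0.01 = $111.65
State unemployment insurance (employee share): $11164.52 × 0.001 = $11.16
OASDI: $11164.52 × 0.05 = $558.23
Roth 401(k) contribution: $11164.52 × 0.035 = $390.76
AD&D insurance premium: $158.53
Total deductions = $111.65 + $11.16 + $558.23 + $390.76 + $158.53 = $1230.33
Net pay = $11164.52 − $1230.33 = $9934.19

$9934.19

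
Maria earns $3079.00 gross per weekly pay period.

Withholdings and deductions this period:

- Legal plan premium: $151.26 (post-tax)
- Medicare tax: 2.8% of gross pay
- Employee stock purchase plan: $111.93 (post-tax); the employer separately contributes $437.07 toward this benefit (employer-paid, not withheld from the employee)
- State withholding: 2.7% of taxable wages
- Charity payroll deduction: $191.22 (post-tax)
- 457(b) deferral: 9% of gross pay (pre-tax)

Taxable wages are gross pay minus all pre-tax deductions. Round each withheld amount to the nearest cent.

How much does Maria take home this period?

457(b) deferral: $3079.00 × 0.09 = $277.11
Taxable wages = $3079.00 − $277.11 = $2801.89
State withholding: $2801.89 × 0.027 = $75.65
Medicare tax: $3079.00 × 0.028 = $86.21
Employee stock purchase plan: $111.93
Charity payroll deduction: $191.22
Legal plan premium: $151.26
(Employer's $437.07 toward employee stock purchase plan is not withheld from the employee.)
Total deductions = $277.11 + $75.65 + $86.21 + $111.93 + $191.22 + $151.26 = $893.38
Net pay = $3079.00 − $893.38 = $2185.62

$2185.62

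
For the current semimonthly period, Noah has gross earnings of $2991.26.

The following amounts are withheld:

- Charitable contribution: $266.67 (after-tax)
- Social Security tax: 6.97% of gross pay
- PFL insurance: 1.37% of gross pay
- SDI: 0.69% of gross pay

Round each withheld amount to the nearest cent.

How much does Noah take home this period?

$2454.48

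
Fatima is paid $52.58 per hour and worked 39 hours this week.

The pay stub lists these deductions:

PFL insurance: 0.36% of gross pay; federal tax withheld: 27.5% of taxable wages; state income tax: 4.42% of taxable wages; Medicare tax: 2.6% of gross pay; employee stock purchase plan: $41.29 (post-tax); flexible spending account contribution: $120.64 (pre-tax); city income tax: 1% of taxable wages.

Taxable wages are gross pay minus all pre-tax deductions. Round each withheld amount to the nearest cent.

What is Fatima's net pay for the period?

$1,192.64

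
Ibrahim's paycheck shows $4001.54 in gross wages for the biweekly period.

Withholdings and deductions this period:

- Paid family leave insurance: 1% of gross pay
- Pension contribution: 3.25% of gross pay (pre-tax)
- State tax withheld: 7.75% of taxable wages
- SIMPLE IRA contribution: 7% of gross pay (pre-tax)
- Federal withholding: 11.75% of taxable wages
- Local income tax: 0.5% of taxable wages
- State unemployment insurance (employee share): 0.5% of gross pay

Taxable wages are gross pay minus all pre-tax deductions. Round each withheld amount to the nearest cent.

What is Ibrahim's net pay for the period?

Pension contribution: $4001.54 × 0.0325 = $130.05
SIMPLE IRA contribution: $4001.54 × 0.07 = $280.11
Pre-tax total = $130.05 + $280.11 = $410.16
Taxable wages = $4001.54 − $410.16 = $3591.38
Federal withholding: $3591.38 × 0.1175 = $421.99
Local income tax: $3591.38 × 0.005 = $17.96
State tax withheld: $3591.38 × 0.0775 = $278.33
State unemployment insurance (employee share): $4001.54 × 0.005 = $20.01
Paid family leave insurance: $4001.54 × 0.01 = $40.02
Total deductions = $130.05 + $280.11 + $421.99 + $17.96 + $278.33 + $20.01 + $40.02 = $1188.47
Net pay = $4001.54 − $1188.47 = $2813.07

$2813.07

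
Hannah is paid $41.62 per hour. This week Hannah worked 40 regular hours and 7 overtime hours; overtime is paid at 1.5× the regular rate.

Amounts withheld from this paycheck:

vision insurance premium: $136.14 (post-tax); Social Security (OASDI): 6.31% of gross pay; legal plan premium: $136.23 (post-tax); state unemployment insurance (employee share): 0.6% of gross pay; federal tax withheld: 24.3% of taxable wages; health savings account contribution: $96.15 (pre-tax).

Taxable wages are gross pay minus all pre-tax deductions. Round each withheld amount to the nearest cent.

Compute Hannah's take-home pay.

Regular pay: 40 × $41.62 = $1,664.80
Overtime pay: 7 × $41.62 × 1.5 = $437.01
Gross pay = $1,664.80 + $437.01 = $2,101.81
Health savings account contribution: $96.15
Taxable wages = $2,101.81 − $96.15 = $2,005.66
Federal tax withheld: $2,005.66 × 0.243 = $487.38
Social Security (OASDI): $2,101.81 × 0.0631 = $132.62
State unemployment insurance (employee share): $2,101.81 × 0.006 = $12.61
Legal plan premium: $136.23
Vision insurance premium: $136.14
Total deductions = $96.15 + $487.38 + $132.62 + $12.61 + $136.23 + $136.14 = $1,001.13
Net pay = $2,101.81 − $1,001.13 = $1,100.68

$1,100.68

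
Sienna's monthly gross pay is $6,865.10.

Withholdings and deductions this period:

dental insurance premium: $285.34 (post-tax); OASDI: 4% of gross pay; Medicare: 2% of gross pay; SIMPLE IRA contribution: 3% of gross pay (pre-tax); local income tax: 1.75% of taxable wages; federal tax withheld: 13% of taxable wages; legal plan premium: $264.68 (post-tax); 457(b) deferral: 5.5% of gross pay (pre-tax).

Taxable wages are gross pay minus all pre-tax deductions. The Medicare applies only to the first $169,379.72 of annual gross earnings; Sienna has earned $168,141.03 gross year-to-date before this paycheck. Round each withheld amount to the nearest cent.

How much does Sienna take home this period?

$4,505.65

SIMPLE IRA contribution: $6,865.10 × 0.03 = $205.95
457(b) deferral: $6,865.10 × 0.055 = $377.58
Pre-tax total = $205.95 + $377.58 = $583.53
Taxable wages = $6,865.10 − $583.53 = $6,281.57
Local income tax: $6,281.57 × 0.0175 = $109.93
Federal tax withheld: $6,281.57 × 0.13 = $816.60
Medicare: only $169,379.72 − $168,141.03 = $1,238.69 of this check is subject → $1,238.69 × 0.02 = $24.77
OASDI: $6,865.10 × 0.04 = $274.60
Legal plan premium: $264.68
Dental insurance premium: $285.34
Total deductions = $205.95 + $377.58 + $109.93 + $816.60 + $24.77 + $274.60 + $264.68 + $285.34 = $2,359.45
Net pay = $6,865.10 − $2,359.45 = $4,505.65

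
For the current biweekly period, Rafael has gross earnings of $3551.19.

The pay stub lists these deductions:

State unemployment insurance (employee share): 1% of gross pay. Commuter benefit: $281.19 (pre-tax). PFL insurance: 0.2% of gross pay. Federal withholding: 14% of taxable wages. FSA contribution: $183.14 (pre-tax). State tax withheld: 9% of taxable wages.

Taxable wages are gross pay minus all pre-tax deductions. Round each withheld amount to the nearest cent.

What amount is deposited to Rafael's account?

Commuter benefit: $281.19
FSA contribution: $183.14
Pre-tax total = $281.19 + $183.14 = $464.33
Taxable wages = $3551.19 − $464.33 = $3086.86
Federal withholding: $3086.86 × 0.14 = $432.16
State tax withheld: $3086.86 × 0.09 = $277.82
State unemployment insurance (employee share): $3551.19 × 0.01 = $35.51
PFL insurance: $3551.19 × 0.002 = $7.10
Total deductions = $281.19 + $183.14 + $432.16 + $277.82 + $35.51 + $7.10 = $1216.92
Net pay = $3551.19 − $1216.92 = $2334.27

$2334.27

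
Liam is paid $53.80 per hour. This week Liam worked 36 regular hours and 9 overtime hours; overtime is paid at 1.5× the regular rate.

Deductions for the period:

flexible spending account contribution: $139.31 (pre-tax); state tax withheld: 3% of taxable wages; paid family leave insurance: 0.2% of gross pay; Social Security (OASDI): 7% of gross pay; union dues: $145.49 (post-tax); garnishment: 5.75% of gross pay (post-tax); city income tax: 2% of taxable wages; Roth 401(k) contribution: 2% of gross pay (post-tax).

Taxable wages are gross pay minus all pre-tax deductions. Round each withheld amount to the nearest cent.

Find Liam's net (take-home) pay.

$1,853.97

Regular pay: 36 × $53.80 = $1,936.80
Overtime pay: 9 × $53.80 × 1.5 = $726.30
Gross pay = $1,936.80 + $726.30 = $2,663.10
Flexible spending account contribution: $139.31
Taxable wages = $2,663.10 − $139.31 = $2,523.79
State tax withheld: $2,523.79 × 0.03 = $75.71
City income tax: $2,523.79 × 0.02 = $50.48
Paid family leave insurance: $2,663.10 × 0.002 = $5.33
Social Security (OASDI): $2,663.10 × 0.07 = $186.42
Garnishment: $2,663.10 × 0.0575 = $153.13
Union dues: $145.49
Roth 401(k) contribution: $2,663.10 × 0.02 = $53.26
Total deductions = $139.31 + $75.71 + $50.48 + $5.33 + $186.42 + $153.13 + $145.49 + $53.26 = $809.13
Net pay = $2,663.10 − $809.13 = $1,853.97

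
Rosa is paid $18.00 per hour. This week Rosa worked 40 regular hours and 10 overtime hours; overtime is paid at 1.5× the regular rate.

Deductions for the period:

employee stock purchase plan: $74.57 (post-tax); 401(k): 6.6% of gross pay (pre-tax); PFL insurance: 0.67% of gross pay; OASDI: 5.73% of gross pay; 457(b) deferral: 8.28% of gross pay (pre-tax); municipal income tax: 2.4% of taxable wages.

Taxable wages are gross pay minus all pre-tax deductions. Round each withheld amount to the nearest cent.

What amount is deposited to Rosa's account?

$684.54

Regular pay: 40 × $18.00 = $720.00
Overtime pay: 10 × $18.00 × 1.5 = $270.00
Gross pay = $720.00 + $270.00 = $990.00
401(k): $990.00 × 0.066 = $65.34
457(b) deferral: $990.00 × 0.0828 = $81.97
Pre-tax total = $65.34 + $81.97 = $147.31
Taxable wages = $990.00 − $147.31 = $842.69
Municipal income tax: $842.69 × 0.024 = $20.22
PFL insurance: $990.00 × 0.0067 = $6.63
OASDI: $990.00 × 0.0573 = $56.73
Employee stock purchase plan: $74.57
Total deductions = $65.34 + $81.97 + $20.22 + $6.63 + $56.73 + $74.57 = $305.46
Net pay = $990.00 − $305.46 = $684.54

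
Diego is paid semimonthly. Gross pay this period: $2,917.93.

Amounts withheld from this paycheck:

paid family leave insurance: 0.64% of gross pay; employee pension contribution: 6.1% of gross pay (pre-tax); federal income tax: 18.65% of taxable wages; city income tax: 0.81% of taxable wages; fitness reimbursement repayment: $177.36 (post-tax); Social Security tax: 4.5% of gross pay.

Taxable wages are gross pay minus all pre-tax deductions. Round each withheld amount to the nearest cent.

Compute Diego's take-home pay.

$1,879.41

Employee pension contribution: $2,917.93 × 0.061 = $177.99
Taxable wages = $2,917.93 − $177.99 = $2,739.94
Federal income tax: $2,739.94 × 0.1865 = $511.00
City income tax: $2,739.94 × 0.0081 = $22.19
Paid family leave insurance: $2,917.93 × 0.0064 = $18.67
Social Security tax: $2,917.93 × 0.045 = $131.31
Fitness reimbursement repayment: $177.36
Total deductions = $177.99 + $511.00 + $22.19 + $18.67 + $131.31 + $177.36 = $1,038.52
Net pay = $2,917.93 − $1,038.52 = $1,879.41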